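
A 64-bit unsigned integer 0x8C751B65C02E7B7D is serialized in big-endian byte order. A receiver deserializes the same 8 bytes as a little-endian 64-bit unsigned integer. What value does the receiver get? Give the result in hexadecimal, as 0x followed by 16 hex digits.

Stored big-endian, the bytes at ascending addresses are 8C 75 1B 65 C0 2E 7B 7D.
Read back as little-endian, the first byte is least significant, giving 0x7D7B2EC0651B758C.

0x7D7B2EC0651B758C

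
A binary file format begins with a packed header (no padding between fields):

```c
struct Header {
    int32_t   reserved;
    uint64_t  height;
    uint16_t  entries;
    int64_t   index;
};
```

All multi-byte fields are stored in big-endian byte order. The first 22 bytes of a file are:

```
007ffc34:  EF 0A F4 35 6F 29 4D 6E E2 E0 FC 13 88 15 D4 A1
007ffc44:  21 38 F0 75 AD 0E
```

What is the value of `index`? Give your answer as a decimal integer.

-3125180137982284530

`index` follows `reserved` (4 B), `height` (8 B), `entries` (2 B), so it starts at offset 4 + 8 + 2 = 14 and occupies 8 bytes.
Bytes at offsets 14..21: D4 A1 21 38 F0 75 AD 0E.
Big-endian stores the most-significant byte at the lowest address.
The bytes are already most-significant first: 0xD4A12138F075AD0E.
Top bit is set, so as a signed 64-bit value this is 0xD4A12138F075AD0E − 2^64 = -3125180137982284530.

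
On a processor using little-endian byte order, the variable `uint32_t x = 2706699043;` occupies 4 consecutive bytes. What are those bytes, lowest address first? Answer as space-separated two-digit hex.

2706699043 in hexadecimal, padded to 32 bits, is 0xA154F323.
Split into bytes (most-significant first): A1 54 F3 23.
Little-endian stores the least-significant byte at the lowest address.
So at ascending addresses the bytes are 23 F3 54 A1.

23 F3 54 A1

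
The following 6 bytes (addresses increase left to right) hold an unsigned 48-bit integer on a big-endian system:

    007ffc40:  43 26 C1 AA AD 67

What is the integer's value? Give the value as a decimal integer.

Big-endian stores the most-significant byte at the lowest address.
The bytes are already most-significant first: 0x4326C1AAAD67.
0x4326C1AAAD67 = 73833737006439.

73833737006439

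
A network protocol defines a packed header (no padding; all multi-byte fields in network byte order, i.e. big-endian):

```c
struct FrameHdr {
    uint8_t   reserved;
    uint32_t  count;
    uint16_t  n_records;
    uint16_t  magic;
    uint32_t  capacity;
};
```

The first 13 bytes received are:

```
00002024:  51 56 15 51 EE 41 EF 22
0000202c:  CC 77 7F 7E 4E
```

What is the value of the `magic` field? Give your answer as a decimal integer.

`magic` follows `reserved` (1 B), `count` (4 B), `n_records` (2 B), so it starts at offset 1 + 4 + 2 = 7 and occupies 2 bytes.
Bytes at offsets 7..8: 22 CC.
In big-endian order the high byte comes first in memory.
The bytes are already most-significant first: 0x22CC.
0x22CC = 8908.

8908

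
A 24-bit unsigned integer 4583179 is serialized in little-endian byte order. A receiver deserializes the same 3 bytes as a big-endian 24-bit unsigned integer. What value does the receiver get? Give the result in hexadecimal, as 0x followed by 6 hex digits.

0x0BEF45

4583179 in 24-bit hexadecimal is 0x45EF0B.
Stored little-endian, the bytes at ascending addresses are 0B EF 45.
Read back as big-endian, the last byte is least significant, giving 0x0BEF45.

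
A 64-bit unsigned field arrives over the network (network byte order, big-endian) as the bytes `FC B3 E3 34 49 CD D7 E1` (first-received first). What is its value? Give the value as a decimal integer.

In big-endian order the high byte comes first in memory.
The bytes are already most-significant first: 0xFCB3E33449CDD7E1.
0xFCB3E33449CDD7E1 = 18209147532105078753.

18209147532105078753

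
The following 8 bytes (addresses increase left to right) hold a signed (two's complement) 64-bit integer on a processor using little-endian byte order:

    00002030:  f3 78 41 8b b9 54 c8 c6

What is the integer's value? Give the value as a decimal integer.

In little-endian order the low byte comes first in memory.
Reassemble most-significant byte first: C6 C8 54 B9 8B 41 78 F3 → 0xC6C854B98B4178F3.
Top bit is set, so as a signed 64-bit value this is 0xC6C854B98B4178F3 − 2^64 = -4122952302975682317.

-4122952302975682317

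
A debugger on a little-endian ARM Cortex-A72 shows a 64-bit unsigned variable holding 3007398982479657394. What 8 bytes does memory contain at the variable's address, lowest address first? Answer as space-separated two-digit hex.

3007398982479657394 in hexadecimal, padded to 64 bits, is 0x29BC6D70D09239B2.
Split into bytes (most-significant first): 29 BC 6D 70 D0 92 39 B2.
Little-endian: lowest address holds the least-significant byte.
So at ascending addresses the bytes are B2 39 92 D0 70 6D BC 29.

B2 39 92 D0 70 6D BC 29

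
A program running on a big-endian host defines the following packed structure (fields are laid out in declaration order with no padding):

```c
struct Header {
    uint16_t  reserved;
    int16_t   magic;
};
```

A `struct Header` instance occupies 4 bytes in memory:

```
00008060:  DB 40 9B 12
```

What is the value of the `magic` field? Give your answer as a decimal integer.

-25838

`magic` follows `reserved` (2 bytes), so it starts at byte offset 2 and occupies 2 bytes.
Bytes at offsets 2..3: 9B 12.
Big-endian: lowest address holds the most-significant byte.
The bytes are already most-significant first: 0x9B12.
Top bit is set, so as a signed 16-bit value this is 0x9B12 − 2^16 = -25838.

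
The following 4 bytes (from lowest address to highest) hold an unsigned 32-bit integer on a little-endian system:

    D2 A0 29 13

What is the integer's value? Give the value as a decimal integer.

321495250

In little-endian order the low byte comes first in memory.
Reassemble most-significant byte first: 13 29 A0 D2 → 0x1329A0D2.
0x1329A0D2 = 321495250.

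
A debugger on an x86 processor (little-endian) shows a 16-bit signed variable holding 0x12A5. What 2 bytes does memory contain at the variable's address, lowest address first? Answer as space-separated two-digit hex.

Split into bytes (most-significant first): 12 A5.
Little-endian: lowest address holds the least-significant byte.
So at ascending addresses the bytes are A5 12.

A5 12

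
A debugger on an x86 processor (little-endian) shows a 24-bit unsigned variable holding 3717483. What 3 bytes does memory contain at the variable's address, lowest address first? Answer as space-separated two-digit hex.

3717483 in hexadecimal, padded to 24 bits, is 0x38B96B.
Split into bytes (most-significant first): 38 B9 6B.
Little-endian: lowest address holds the least-significant byte.
So at ascending addresses the bytes are 6B B9 38.

6B B9 38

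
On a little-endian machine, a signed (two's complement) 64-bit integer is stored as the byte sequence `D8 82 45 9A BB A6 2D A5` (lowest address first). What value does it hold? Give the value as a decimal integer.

Little-endian stores the least-significant byte at the lowest address.
Reassemble most-significant byte first: A5 2D A6 BB 9A 45 82 D8 → 0xA52DA6BB9A4582D8.
Top bit is set, so as a signed 64-bit value this is 0xA52DA6BB9A4582D8 − 2^64 = -6544391358822120744.

-6544391358822120744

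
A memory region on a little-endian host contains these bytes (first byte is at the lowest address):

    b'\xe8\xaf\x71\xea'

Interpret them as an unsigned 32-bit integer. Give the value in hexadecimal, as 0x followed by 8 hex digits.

0xEA71AFE8

Little-endian: lowest address holds the least-significant byte.
Reassemble most-significant byte first: EA 71 AF E8 → 0xEA71AFE8.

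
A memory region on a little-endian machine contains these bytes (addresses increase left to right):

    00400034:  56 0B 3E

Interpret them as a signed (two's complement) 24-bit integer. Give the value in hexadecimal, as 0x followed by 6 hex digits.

In little-endian order the low byte comes first in memory.
Reassemble most-significant byte first: 3E 0B 56 → 0x3E0B56.

0x3E0B56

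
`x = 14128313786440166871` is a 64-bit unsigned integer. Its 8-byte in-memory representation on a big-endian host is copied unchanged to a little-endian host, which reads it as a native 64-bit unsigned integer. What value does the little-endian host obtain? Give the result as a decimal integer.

15505055296335253956

14128313786440166871 in 64-bit hexadecimal is 0xC411DA88A4052DD7.
Stored big-endian, the bytes at ascending addresses are C4 11 DA 88 A4 05 2D D7.
Read back as little-endian, the first byte is least significant, giving 0xD72D05A488DA11C4.
0xD72D05A488DA11C4 = 15505055296335253956.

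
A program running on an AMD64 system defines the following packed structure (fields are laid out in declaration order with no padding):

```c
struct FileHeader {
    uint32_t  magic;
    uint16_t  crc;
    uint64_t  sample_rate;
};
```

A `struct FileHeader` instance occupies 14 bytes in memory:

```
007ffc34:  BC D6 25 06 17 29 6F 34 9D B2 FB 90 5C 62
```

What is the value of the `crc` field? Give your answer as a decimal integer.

10519

`crc` follows `magic` (4 bytes), so it starts at byte offset 4 and occupies 2 bytes.
Bytes at offsets 4..5: 17 29.
Little-endian: lowest address holds the least-significant byte.
Reassemble most-significant byte first: 29 17 → 0x2917.
0x2917 = 10519.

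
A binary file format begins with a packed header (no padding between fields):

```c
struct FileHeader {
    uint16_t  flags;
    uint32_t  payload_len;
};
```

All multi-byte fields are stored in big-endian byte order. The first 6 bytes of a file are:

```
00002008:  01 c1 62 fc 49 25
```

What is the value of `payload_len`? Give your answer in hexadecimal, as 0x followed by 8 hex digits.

0x62FC4925

`payload_len` follows `flags` (2 bytes), so it starts at byte offset 2 and occupies 4 bytes.
Bytes at offsets 2..5: 62 FC 49 25.
In big-endian order the high byte comes first in memory.
The bytes are already most-significant first: 0x62FC4925.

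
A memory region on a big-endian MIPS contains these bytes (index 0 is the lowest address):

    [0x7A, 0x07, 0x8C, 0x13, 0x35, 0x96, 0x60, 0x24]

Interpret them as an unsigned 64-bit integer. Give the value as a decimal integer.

Big-endian: lowest address holds the most-significant byte.
The bytes are already most-significant first: 0x7A078C1335966024.
0x7A078C1335966024 = 8793150811595497508.

8793150811595497508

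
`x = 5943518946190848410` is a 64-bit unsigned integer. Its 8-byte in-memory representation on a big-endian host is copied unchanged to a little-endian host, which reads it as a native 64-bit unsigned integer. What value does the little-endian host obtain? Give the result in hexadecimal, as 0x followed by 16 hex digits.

0x9A7182CFFD9E7B52

5943518946190848410 in 64-bit hexadecimal is 0x527B9EFDCF82719A.
Stored big-endian, the bytes at ascending addresses are 52 7B 9E FD CF 82 71 9A.
Read back as little-endian, the first byte is least significant, giving 0x9A7182CFFD9E7B52.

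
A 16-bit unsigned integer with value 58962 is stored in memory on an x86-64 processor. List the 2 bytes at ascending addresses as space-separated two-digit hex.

52 E6

58962 in hexadecimal, padded to 16 bits, is 0xE652.
Split into bytes (most-significant first): E6 52.
Little-endian stores the least-significant byte at the lowest address.
So at ascending addresses the bytes are 52 E6.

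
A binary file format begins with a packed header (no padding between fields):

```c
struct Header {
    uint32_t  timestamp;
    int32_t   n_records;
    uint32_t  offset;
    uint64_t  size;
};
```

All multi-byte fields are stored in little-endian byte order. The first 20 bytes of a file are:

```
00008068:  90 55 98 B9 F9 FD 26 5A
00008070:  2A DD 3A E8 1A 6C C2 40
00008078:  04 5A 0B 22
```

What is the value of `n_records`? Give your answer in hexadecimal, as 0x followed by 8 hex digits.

0x5A26FDF9

`n_records` follows `timestamp` (4 bytes), so it starts at byte offset 4 and occupies 4 bytes.
Bytes at offsets 4..7: F9 FD 26 5A.
Little-endian: lowest address holds the least-significant byte.
Reassemble most-significant byte first: 5A 26 FD F9 → 0x5A26FDF9.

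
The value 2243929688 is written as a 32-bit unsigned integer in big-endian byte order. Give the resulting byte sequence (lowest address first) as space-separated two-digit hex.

85 BF A6 58

2243929688 in hexadecimal, padded to 32 bits, is 0x85BFA658.
Split into bytes (most-significant first): 85 BF A6 58.
Big-endian: lowest address holds the most-significant byte.
So the memory order matches the most-significant-first order: 85 BF A6 58.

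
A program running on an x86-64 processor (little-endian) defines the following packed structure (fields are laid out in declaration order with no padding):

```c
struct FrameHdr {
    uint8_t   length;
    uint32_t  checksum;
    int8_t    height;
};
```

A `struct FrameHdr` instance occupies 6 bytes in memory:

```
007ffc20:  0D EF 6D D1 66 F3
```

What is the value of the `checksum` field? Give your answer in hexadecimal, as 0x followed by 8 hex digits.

`checksum` follows `length` (1 byte), so it starts at byte offset 1 and occupies 4 bytes.
Bytes at offsets 1..4: EF 6D D1 66.
Little-endian stores the least-significant byte at the lowest address.
Reassemble most-significant byte first: 66 D1 6D EF → 0x66D16DEF.

0x66D16DEF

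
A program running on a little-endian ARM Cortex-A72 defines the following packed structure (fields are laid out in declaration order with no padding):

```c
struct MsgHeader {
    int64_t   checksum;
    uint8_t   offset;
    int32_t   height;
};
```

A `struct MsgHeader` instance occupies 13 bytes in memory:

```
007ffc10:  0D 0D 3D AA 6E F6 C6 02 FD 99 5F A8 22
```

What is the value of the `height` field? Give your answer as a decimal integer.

`height` follows `checksum` (8 B), `offset` (1 B), so it starts at offset 8 + 1 = 9 and occupies 4 bytes.
Bytes at offsets 9..12: 99 5F A8 22.
Little-endian stores the least-significant byte at the lowest address.
Reassemble most-significant byte first: 22 A8 5F 99 → 0x22A85F99.
0x22A85F99 = 581459865.

581459865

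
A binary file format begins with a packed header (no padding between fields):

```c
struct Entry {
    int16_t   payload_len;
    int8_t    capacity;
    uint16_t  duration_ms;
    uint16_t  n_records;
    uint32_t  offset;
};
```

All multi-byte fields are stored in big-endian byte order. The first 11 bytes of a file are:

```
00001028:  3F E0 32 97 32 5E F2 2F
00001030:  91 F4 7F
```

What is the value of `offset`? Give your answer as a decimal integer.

`offset` follows `payload_len` (2 B), `capacity` (1 B), `duration_ms` (2 B), `n_records` (2 B), so it starts at offset 2 + 1 + 2 + 2 = 7 and occupies 4 bytes.
Bytes at offsets 7..10: 2F 91 F4 7F.
Big-endian: lowest address holds the most-significant byte.
The bytes are already most-significant first: 0x2F91F47F.
0x2F91F47F = 798094463.

798094463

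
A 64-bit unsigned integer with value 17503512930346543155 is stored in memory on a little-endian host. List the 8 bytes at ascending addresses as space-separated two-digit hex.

33 28 C3 C6 45 F8 E8 F2

17503512930346543155 in hexadecimal, padded to 64 bits, is 0xF2E8F845C6C32833.
Split into bytes (most-significant first): F2 E8 F8 45 C6 C3 28 33.
Little-endian: lowest address holds the least-significant byte.
So at ascending addresses the bytes are 33 28 C3 C6 45 F8 E8 F2.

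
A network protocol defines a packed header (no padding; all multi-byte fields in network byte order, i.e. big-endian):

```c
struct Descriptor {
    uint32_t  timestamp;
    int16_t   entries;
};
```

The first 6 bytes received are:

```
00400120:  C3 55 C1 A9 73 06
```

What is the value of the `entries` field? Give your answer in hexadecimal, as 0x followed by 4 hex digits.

0x7306

`entries` follows `timestamp` (4 bytes), so it starts at byte offset 4 and occupies 2 bytes.
Bytes at offsets 4..5: 73 06.
Big-endian: lowest address holds the most-significant byte.
The bytes are already most-significant first: 0x7306.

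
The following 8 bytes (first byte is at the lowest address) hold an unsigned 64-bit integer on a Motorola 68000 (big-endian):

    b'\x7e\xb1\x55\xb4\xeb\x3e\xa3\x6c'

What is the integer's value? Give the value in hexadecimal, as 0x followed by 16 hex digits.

Big-endian: lowest address holds the most-significant byte.
The bytes are already most-significant first: 0x7EB155B4EB3EA36C.

0x7EB155B4EB3EA36C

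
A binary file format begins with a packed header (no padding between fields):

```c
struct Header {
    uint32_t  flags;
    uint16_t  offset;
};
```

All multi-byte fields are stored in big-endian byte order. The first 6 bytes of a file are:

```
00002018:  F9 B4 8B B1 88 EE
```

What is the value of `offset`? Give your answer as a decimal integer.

`offset` follows `flags` (4 bytes), so it starts at byte offset 4 and occupies 2 bytes.
Bytes at offsets 4..5: 88 EE.
Big-endian stores the most-significant byte at the lowest address.
The bytes are already most-significant first: 0x88EE.
0x88EE = 35054.

35054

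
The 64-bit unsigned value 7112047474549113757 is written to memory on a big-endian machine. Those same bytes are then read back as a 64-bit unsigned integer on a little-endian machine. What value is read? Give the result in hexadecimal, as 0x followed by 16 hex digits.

0x9DC336327F11B362

7112047474549113757 in 64-bit hexadecimal is 0x62B3117F3236C39D.
Stored big-endian, the bytes at ascending addresses are 62 B3 11 7F 32 36 C3 9D.
Read back as little-endian, the first byte is least significant, giving 0x9DC336327F11B362.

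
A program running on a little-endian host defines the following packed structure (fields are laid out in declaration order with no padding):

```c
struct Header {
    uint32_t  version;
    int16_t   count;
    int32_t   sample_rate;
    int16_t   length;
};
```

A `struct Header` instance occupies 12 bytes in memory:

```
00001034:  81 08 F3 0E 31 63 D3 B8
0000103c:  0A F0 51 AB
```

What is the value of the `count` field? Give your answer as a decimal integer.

25393

`count` follows `version` (4 bytes), so it starts at byte offset 4 and occupies 2 bytes.
Bytes at offsets 4..5: 31 63.
In little-endian order the low byte comes first in memory.
Reassemble most-significant byte first: 63 31 → 0x6331.
0x6331 = 25393.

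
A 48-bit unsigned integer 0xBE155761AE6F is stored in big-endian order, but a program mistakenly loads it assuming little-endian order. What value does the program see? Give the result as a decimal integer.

Stored big-endian, the bytes at ascending addresses are BE 15 57 61 AE 6F.
Read back as little-endian, the first byte is least significant, giving 0x6FAE615715BE.
0x6FAE615715BE = 122794748089790.

122794748089790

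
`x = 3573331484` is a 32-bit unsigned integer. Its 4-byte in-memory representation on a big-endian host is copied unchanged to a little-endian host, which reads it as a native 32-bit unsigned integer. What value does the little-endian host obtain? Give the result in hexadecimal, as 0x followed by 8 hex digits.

0x1CB6FCD4

3573331484 in 32-bit hexadecimal is 0xD4FCB61C.
Stored big-endian, the bytes at ascending addresses are D4 FC B6 1C.
Read back as little-endian, the first byte is least significant, giving 0x1CB6FCD4.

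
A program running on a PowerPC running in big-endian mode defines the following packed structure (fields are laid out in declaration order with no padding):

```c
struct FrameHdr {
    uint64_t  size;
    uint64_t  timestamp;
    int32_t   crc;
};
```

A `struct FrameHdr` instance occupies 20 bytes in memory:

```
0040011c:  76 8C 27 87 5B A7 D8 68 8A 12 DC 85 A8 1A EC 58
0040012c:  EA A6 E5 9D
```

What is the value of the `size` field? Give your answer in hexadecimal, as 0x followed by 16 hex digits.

0x768C27875BA7D868

`size` is the first field, at byte offset 0, occupying 8 bytes.
Bytes at offsets 0..7: 76 8C 27 87 5B A7 D8 68.
In big-endian order the high byte comes first in memory.
The bytes are already most-significant first: 0x768C27875BA7D868.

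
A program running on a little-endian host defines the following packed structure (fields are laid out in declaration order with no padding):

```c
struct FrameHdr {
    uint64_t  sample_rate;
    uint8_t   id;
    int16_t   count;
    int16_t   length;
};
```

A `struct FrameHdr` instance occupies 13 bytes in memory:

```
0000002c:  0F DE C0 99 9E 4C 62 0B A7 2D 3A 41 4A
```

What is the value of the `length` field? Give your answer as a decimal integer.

`length` follows `sample_rate` (8 B), `id` (1 B), `count` (2 B), so it starts at offset 8 + 1 + 2 = 11 and occupies 2 bytes.
Bytes at offsets 11..12: 41 4A.
Little-endian stores the least-significant byte at the lowest address.
Reassemble most-significant byte first: 4A 41 → 0x4A41.
0x4A41 = 19009.

19009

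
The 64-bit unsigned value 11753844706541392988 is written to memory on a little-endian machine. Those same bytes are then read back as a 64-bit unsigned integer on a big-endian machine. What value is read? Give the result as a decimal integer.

6653084861060554403

11753844706541392988 in 64-bit hexadecimal is 0xA31E0B7C6E81545C.
Stored little-endian, the bytes at ascending addresses are 5C 54 81 6E 7C 0B 1E A3.
Read back as big-endian, the last byte is least significant, giving 0x5C54816E7C0B1EA3.
0x5C54816E7C0B1EA3 = 6653084861060554403.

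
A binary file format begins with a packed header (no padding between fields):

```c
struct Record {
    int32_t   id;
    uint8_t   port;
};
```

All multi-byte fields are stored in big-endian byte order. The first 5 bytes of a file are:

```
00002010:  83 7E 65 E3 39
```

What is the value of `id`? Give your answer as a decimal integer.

`id` is the first field, at byte offset 0, occupying 4 bytes.
Bytes at offsets 0..3: 83 7E 65 E3.
In big-endian order the high byte comes first in memory.
The bytes are already most-significant first: 0x837E65E3.
Top bit is set, so as a signed 32-bit value this is 0x837E65E3 − 2^32 = -2088868381.

-2088868381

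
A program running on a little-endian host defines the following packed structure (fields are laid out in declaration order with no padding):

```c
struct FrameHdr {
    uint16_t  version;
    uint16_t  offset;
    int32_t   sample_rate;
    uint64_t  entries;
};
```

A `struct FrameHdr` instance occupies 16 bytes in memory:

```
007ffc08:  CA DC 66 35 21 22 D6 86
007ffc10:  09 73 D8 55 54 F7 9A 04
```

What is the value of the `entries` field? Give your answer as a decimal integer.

331849464154714889

`entries` follows `version` (2 B), `offset` (2 B), `sample_rate` (4 B), so it starts at offset 2 + 2 + 4 = 8 and occupies 8 bytes.
Bytes at offsets 8..15: 09 73 D8 55 54 F7 9A 04.
Little-endian: lowest address holds the least-significant byte.
Reassemble most-significant byte first: 04 9A F7 54 55 D8 73 09 → 0x049AF75455D87309.
0x049AF75455D87309 = 331849464154714889.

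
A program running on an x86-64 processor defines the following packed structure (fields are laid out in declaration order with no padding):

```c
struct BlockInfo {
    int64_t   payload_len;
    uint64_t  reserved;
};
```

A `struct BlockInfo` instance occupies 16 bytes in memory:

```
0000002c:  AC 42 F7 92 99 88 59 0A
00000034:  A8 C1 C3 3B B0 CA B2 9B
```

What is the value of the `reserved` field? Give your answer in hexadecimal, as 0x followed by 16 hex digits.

`reserved` follows `payload_len` (8 bytes), so it starts at byte offset 8 and occupies 8 bytes.
Bytes at offsets 8..15: A8 C1 C3 3B B0 CA B2 9B.
Little-endian: lowest address holds the least-significant byte.
Reassemble most-significant byte first: 9B B2 CA B0 3B C3 C1 A8 → 0x9BB2CAB03BC3C1A8.

0x9BB2CAB03BC3C1A8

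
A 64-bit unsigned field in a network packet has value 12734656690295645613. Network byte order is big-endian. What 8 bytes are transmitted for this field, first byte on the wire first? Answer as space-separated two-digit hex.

12734656690295645613 in hexadecimal, padded to 64 bits, is 0xB0BA96C9E99FA5AD.
Split into bytes (most-significant first): B0 BA 96 C9 E9 9F A5 AD.
Big-endian stores the most-significant byte at the lowest address.
So the memory order matches the most-significant-first order: B0 BA 96 C9 E9 9F A5 AD.

B0 BA 96 C9 E9 9F A5 AD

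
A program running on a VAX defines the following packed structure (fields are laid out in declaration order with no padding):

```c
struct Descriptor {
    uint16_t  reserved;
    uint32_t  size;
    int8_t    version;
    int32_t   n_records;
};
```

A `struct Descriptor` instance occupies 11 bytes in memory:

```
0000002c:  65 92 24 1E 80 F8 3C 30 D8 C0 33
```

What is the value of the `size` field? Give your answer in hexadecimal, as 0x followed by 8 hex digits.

0xF8801E24

`size` follows `reserved` (2 bytes), so it starts at byte offset 2 and occupies 4 bytes.
Bytes at offsets 2..5: 24 1E 80 F8.
Little-endian: lowest address holds the least-significant byte.
Reassemble most-significant byte first: F8 80 1E 24 → 0xF8801E24.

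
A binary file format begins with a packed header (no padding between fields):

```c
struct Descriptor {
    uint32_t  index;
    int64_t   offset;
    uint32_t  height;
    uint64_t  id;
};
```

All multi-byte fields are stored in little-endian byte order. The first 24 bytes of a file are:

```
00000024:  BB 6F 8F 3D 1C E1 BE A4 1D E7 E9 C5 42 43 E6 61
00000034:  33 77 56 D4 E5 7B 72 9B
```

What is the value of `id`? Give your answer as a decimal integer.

`id` follows `index` (4 B), `offset` (8 B), `height` (4 B), so it starts at offset 4 + 8 + 4 = 16 and occupies 8 bytes.
Bytes at offsets 16..23: 33 77 56 D4 E5 7B 72 9B.
In little-endian order the low byte comes first in memory.
Reassemble most-significant byte first: 9B 72 7B E5 D4 56 77 33 → 0x9B727BE5D4567733.
0x9B727BE5D4567733 = 11201151450264008499.

11201151450264008499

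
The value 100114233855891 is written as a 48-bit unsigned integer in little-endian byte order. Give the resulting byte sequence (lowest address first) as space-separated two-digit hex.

100114233855891 in hexadecimal, padded to 48 bits, is 0x5B0DA9588F93.
Split into bytes (most-significant first): 5B 0D A9 58 8F 93.
In little-endian order the low byte comes first in memory.
So at ascending addresses the bytes are 93 8F 58 A9 0D 5B.

93 8F 58 A9 0D 5B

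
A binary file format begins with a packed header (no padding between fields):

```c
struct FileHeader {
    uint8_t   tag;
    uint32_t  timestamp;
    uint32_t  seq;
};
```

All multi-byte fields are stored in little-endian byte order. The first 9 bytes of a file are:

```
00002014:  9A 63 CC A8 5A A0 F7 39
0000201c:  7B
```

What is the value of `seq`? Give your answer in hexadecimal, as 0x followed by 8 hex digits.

`seq` follows `tag` (1 B), `timestamp` (4 B), so it starts at offset 1 + 4 = 5 and occupies 4 bytes.
Bytes at offsets 5..8: A0 F7 39 7B.
In little-endian order the low byte comes first in memory.
Reassemble most-significant byte first: 7B 39 F7 A0 → 0x7B39F7A0.

0x7B39F7A0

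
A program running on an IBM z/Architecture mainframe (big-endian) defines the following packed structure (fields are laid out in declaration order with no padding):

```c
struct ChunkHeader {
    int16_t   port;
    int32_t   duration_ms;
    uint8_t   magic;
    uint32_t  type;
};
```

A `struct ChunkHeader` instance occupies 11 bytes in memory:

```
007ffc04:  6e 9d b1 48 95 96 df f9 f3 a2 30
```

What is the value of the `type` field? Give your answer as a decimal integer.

4193493552

`type` follows `port` (2 B), `duration_ms` (4 B), `magic` (1 B), so it starts at offset 2 + 4 + 1 = 7 and occupies 4 bytes.
Bytes at offsets 7..10: F9 F3 A2 30.
Big-endian stores the most-significant byte at the lowest address.
The bytes are already most-significant first: 0xF9F3A230.
0xF9F3A230 = 4193493552.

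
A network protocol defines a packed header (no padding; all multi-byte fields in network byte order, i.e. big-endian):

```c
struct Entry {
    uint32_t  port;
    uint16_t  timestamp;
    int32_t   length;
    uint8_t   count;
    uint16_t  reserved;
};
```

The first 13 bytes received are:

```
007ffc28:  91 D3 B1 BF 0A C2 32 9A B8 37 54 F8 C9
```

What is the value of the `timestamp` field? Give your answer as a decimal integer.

2754

`timestamp` follows `port` (4 bytes), so it starts at byte offset 4 and occupies 2 bytes.
Bytes at offsets 4..5: 0A C2.
In big-endian order the high byte comes first in memory.
The bytes are already most-significant first: 0x0AC2.
0x0AC2 = 2754.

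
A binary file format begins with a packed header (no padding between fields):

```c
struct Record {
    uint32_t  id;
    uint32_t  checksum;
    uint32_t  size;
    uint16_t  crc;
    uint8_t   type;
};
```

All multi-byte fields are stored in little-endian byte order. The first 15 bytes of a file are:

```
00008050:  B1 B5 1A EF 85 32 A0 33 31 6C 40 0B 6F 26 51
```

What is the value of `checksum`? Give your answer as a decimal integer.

866136709

`checksum` follows `id` (4 bytes), so it starts at byte offset 4 and occupies 4 bytes.
Bytes at offsets 4..7: 85 32 A0 33.
Little-endian stores the least-significant byte at the lowest address.
Reassemble most-significant byte first: 33 A0 32 85 → 0x33A03285.
0x33A03285 = 866136709.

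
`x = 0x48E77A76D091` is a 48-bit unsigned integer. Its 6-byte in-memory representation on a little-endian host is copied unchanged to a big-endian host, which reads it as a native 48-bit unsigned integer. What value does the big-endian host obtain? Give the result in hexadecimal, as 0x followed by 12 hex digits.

Stored little-endian, the bytes at ascending addresses are 91 D0 76 7A E7 48.
Read back as big-endian, the last byte is least significant, giving 0x91D0767AE748.

0x91D0767AE748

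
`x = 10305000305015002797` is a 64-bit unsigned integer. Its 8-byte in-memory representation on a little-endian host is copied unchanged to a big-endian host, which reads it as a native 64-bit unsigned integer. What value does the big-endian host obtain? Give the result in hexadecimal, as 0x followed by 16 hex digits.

10305000305015002797 in 64-bit hexadecimal is 0x8F02B72DDEB616AD.
Stored little-endian, the bytes at ascending addresses are AD 16 B6 DE 2D B7 02 8F.
Read back as big-endian, the last byte is least significant, giving 0xAD16B6DE2DB7028F.

0xAD16B6DE2DB7028F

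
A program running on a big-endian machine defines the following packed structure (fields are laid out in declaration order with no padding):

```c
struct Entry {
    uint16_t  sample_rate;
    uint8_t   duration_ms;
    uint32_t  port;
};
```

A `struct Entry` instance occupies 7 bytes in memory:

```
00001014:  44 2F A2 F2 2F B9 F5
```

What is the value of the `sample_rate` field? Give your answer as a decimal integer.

17455

`sample_rate` is the first field, at byte offset 0, occupying 2 bytes.
Bytes at offsets 0..1: 44 2F.
Big-endian: lowest address holds the most-significant byte.
The bytes are already most-significant first: 0x442F.
0x442F = 17455.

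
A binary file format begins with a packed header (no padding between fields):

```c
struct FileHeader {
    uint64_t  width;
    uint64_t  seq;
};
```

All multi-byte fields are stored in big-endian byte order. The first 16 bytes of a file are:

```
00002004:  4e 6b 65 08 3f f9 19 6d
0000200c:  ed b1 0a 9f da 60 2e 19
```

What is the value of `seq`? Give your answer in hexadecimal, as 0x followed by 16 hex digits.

0xEDB10A9FDA602E19

`seq` follows `width` (8 bytes), so it starts at byte offset 8 and occupies 8 bytes.
Bytes at offsets 8..15: ED B1 0A 9F DA 60 2E 19.
Big-endian: lowest address holds the most-significant byte.
The bytes are already most-significant first: 0xEDB10A9FDA602E19.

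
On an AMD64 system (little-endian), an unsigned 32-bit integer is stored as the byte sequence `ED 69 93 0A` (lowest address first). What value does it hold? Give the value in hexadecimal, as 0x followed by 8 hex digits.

0x0A9369ED

Little-endian stores the least-significant byte at the lowest address.
Reassemble most-significant byte first: 0A 93 69 ED → 0x0A9369ED.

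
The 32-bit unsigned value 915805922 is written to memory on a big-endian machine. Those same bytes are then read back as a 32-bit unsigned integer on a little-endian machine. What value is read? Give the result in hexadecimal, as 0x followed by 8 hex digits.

0xE2169636

915805922 in 32-bit hexadecimal is 0x369616E2.
Stored big-endian, the bytes at ascending addresses are 36 96 16 E2.
Read back as little-endian, the first byte is least significant, giving 0xE2169636.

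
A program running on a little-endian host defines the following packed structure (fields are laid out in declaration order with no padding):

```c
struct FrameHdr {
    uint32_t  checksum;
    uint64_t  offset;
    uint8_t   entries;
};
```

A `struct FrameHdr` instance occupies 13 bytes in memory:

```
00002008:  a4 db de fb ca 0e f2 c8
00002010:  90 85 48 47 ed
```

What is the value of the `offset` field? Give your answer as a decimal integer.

`offset` follows `checksum` (4 bytes), so it starts at byte offset 4 and occupies 8 bytes.
Bytes at offsets 4..11: CA 0E F2 C8 90 85 48 47.
Little-endian stores the least-significant byte at the lowest address.
Reassemble most-significant byte first: 47 48 85 90 C8 F2 0E CA → 0x47488590C8F20ECA.
0x47488590C8F20ECA = 5136502231909142218.

5136502231909142218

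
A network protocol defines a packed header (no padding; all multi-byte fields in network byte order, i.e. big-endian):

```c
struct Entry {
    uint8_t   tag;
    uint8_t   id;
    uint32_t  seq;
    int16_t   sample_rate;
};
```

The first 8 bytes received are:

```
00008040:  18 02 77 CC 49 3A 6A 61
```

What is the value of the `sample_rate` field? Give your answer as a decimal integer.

`sample_rate` follows `tag` (1 B), `id` (1 B), `seq` (4 B), so it starts at offset 1 + 1 + 4 = 6 and occupies 2 bytes.
Bytes at offsets 6..7: 6A 61.
Big-endian: lowest address holds the most-significant byte.
The bytes are already most-significant first: 0x6A61.
0x6A61 = 27233.

27233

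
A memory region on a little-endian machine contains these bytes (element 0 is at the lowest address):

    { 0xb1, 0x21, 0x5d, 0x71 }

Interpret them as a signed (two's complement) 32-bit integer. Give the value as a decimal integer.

Little-endian stores the least-significant byte at the lowest address.
Reassemble most-significant byte first: 71 5D 21 B1 → 0x715D21B1.
0x715D21B1 = 1901928881.

1901928881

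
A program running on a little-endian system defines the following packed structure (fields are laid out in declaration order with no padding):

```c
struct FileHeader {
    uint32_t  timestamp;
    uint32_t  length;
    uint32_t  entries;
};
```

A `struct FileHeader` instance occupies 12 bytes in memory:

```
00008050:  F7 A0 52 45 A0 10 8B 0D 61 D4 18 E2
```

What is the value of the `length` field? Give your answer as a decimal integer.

227217568

`length` follows `timestamp` (4 bytes), so it starts at byte offset 4 and occupies 4 bytes.
Bytes at offsets 4..7: A0 10 8B 0D.
Little-endian stores the least-significant byte at the lowest address.
Reassemble most-significant byte first: 0D 8B 10 A0 → 0x0D8B10A0.
0x0D8B10A0 = 227217568.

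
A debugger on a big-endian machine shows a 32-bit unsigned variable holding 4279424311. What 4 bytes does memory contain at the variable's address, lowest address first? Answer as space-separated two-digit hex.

FF 12 D5 37

4279424311 in hexadecimal, padded to 32 bits, is 0xFF12D537.
Split into bytes (most-significant first): FF 12 D5 37.
In big-endian order the high byte comes first in memory.
So the memory order matches the most-significant-first order: FF 12 D5 37.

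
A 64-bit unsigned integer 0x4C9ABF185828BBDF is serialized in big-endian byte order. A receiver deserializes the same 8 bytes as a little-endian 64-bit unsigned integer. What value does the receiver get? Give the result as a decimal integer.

Stored big-endian, the bytes at ascending addresses are 4C 9A BF 18 58 28 BB DF.
Read back as little-endian, the first byte is least significant, giving 0xDFBB285818BF9A4C.
0xDFBB285818BF9A4C = 16121523649940265548.

16121523649940265548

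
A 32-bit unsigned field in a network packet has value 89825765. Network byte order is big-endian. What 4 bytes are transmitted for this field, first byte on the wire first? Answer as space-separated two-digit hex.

05 5A A1 E5

89825765 in hexadecimal, padded to 32 bits, is 0x055AA1E5.
Split into bytes (most-significant first): 05 5A A1 E5.
Big-endian stores the most-significant byte at the lowest address.
So the memory order matches the most-significant-first order: 05 5A A1 E5.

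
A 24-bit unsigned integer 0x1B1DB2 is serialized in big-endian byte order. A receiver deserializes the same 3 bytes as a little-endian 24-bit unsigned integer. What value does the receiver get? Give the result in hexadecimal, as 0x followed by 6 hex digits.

Stored big-endian, the bytes at ascending addresses are 1B 1D B2.
Read back as little-endian, the first byte is least significant, giving 0xB21D1B.

0xB21D1B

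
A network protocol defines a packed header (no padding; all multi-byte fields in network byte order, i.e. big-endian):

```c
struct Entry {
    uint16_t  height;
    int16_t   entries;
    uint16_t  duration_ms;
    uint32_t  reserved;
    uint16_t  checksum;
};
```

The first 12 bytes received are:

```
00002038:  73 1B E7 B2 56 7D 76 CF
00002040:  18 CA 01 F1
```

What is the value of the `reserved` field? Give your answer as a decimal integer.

`reserved` follows `height` (2 B), `entries` (2 B), `duration_ms` (2 B), so it starts at offset 2 + 2 + 2 = 6 and occupies 4 bytes.
Bytes at offsets 6..9: 76 CF 18 CA.
Big-endian: lowest address holds the most-significant byte.
The bytes are already most-significant first: 0x76CF18CA.
0x76CF18CA = 1993283786.

1993283786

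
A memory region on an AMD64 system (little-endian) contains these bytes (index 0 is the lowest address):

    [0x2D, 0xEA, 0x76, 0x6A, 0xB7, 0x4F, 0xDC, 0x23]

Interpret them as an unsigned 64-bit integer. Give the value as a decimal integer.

2584027935387609645

Little-endian: lowest address holds the least-significant byte.
Reassemble most-significant byte first: 23 DC 4F B7 6A 76 EA 2D → 0x23DC4FB76A76EA2D.
0x23DC4FB76A76EA2D = 2584027935387609645.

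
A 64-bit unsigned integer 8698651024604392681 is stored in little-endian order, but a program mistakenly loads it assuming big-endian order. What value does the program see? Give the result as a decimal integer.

16856025600535672696

8698651024604392681 in 64-bit hexadecimal is 0x78B7D104FAA1ECE9.
Stored little-endian, the bytes at ascending addresses are E9 EC A1 FA 04 D1 B7 78.
Read back as big-endian, the last byte is least significant, giving 0xE9ECA1FA04D1B778.
0xE9ECA1FA04D1B778 = 16856025600535672696.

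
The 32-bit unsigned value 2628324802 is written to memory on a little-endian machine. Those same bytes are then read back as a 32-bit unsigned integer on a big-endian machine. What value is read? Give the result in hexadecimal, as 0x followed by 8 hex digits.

2628324802 in 32-bit hexadecimal is 0x9CA90DC2.
Stored little-endian, the bytes at ascending addresses are C2 0D A9 9C.
Read back as big-endian, the last byte is least significant, giving 0xC20DA99C.

0xC20DA99C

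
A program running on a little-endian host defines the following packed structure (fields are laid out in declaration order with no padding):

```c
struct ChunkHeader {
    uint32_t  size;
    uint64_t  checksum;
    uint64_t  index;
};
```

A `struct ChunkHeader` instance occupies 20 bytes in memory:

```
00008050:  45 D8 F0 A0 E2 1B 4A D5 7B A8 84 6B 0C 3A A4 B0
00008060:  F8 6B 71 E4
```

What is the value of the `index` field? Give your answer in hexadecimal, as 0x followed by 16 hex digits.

0xE4716BF8B0A43A0C

`index` follows `size` (4 B), `checksum` (8 B), so it starts at offset 4 + 8 = 12 and occupies 8 bytes.
Bytes at offsets 12..19: 0C 3A A4 B0 F8 6B 71 E4.
Little-endian: lowest address holds the least-significant byte.
Reassemble most-significant byte first: E4 71 6B F8 B0 A4 3A 0C → 0xE4716BF8B0A43A0C.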